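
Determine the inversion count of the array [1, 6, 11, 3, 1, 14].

Finding inversions in [1, 6, 11, 3, 1, 14]:

(1, 3): arr[1]=6 > arr[3]=3
(1, 4): arr[1]=6 > arr[4]=1
(2, 3): arr[2]=11 > arr[3]=3
(2, 4): arr[2]=11 > arr[4]=1
(3, 4): arr[3]=3 > arr[4]=1

Total inversions: 5

The array has 5 inversion(s): (1,3), (1,4), (2,3), (2,4), (3,4). Each pair (i,j) satisfies i < j and arr[i] > arr[j].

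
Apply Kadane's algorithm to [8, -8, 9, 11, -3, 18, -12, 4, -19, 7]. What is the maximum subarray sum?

Using Kadane's algorithm on [8, -8, 9, 11, -3, 18, -12, 4, -19, 7]:

Scanning through the array:
Position 1 (value -8): max_ending_here = 0, max_so_far = 8
Position 2 (value 9): max_ending_here = 9, max_so_far = 9
Position 3 (value 11): max_ending_here = 20, max_so_far = 20
Position 4 (value -3): max_ending_here = 17, max_so_far = 20
Position 5 (value 18): max_ending_here = 35, max_so_far = 35
Position 6 (value -12): max_ending_here = 23, max_so_far = 35
Position 7 (value 4): max_ending_here = 27, max_so_far = 35
Position 8 (value -19): max_ending_here = 8, max_so_far = 35
Position 9 (value 7): max_ending_here = 15, max_so_far = 35

Maximum subarray: [8, -8, 9, 11, -3, 18]
Maximum sum: 35

The maximum subarray is [8, -8, 9, 11, -3, 18] with sum 35. This subarray runs from index 0 to index 5.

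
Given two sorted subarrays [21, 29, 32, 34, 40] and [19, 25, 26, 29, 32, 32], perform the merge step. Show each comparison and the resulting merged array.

Merging process:

Compare 21 vs 19: take 19 from right. Merged: [19]
Compare 21 vs 25: take 21 from left. Merged: [19, 21]
Compare 29 vs 25: take 25 from right. Merged: [19, 21, 25]
Compare 29 vs 26: take 26 from right. Merged: [19, 21, 25, 26]
Compare 29 vs 29: take 29 from left. Merged: [19, 21, 25, 26, 29]
Compare 32 vs 29: take 29 from right. Merged: [19, 21, 25, 26, 29, 29]
Compare 32 vs 32: take 32 from left. Merged: [19, 21, 25, 26, 29, 29, 32]
Compare 34 vs 32: take 32 from right. Merged: [19, 21, 25, 26, 29, 29, 32, 32]
Compare 34 vs 32: take 32 from right. Merged: [19, 21, 25, 26, 29, 29, 32, 32, 32]
Append remaining from left: [34, 40]. Merged: [19, 21, 25, 26, 29, 29, 32, 32, 32, 34, 40]

Final merged array: [19, 21, 25, 26, 29, 29, 32, 32, 32, 34, 40]
Total comparisons: 9

The merged array is [19, 21, 25, 26, 29, 29, 32, 32, 32, 34, 40], requiring 9 comparisons. The merge step runs in O(n) time where n is the total number of elements.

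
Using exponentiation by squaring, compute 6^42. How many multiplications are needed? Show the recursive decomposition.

Computing 6^42 by squaring (build up from 6^1; each line after the first costs one multiplication):

6^1 = 6
6^2 = (6^1)^2 = 6^2 = 36
6^4 = (6^2)^2 = 36^2 = 1296
6^5 = 6 * 6^4 = 6 * 1296 = 7776
6^10 = (6^5)^2 = 7776^2 = 60466176
6^20 = (6^10)^2 = 60466176^2 = 3656158440062976
6^21 = 6 * 6^20 = 6 * 3656158440062976 = 21936950640377856
6^42 = (6^21)^2 = 21936950640377856^2 = 481229803398374426442198455156736

Result: 481229803398374426442198455156736
Multiplications needed: 7 (7 lines after 6^1)

6^42 = 481229803398374426442198455156736. Using exponentiation by squaring, this requires 7 multiplications. The key idea: if the exponent is even, square the half-power; if odd, multiply by the base once.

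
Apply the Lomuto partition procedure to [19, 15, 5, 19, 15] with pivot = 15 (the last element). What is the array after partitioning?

Lomuto partition with pivot = 15:

Initial array: [19, 15, 5, 19, 15]

arr[0]=19 > 15: no swap
arr[1]=15 <= 15: swap with position 0, array becomes [15, 19, 5, 19, 15]
arr[2]=5 <= 15: swap with position 1, array becomes [15, 5, 19, 19, 15]
arr[3]=19 > 15: no swap

Place pivot at position 2: [15, 5, 15, 19, 19]
Pivot position: 2

After partitioning with pivot 15, the array becomes [15, 5, 15, 19, 19]. The pivot is placed at index 2. All elements to the left of the pivot are <= 15, and all elements to the right are > 15.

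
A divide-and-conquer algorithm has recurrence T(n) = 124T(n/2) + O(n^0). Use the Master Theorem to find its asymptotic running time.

Master Theorem for T(n) = 124T(n/2) + O(n^0):

a = 124, b = 2, c = 0
log_b(a) = log_2(124) = 6.9542

Case 1: c = 0 < log_2(124) = 6.9542
T(n) = O(n^(log_2 124))

For T(n) = 124T(n/2) + O(n^0): log_2(124) = 6.9542. This is Case 1 of the Master Theorem (c < log_b(a), work dominated by leaves), giving O(n^(log_2 124)).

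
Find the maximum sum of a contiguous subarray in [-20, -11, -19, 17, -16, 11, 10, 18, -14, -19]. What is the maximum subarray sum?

Using Kadane's algorithm on [-20, -11, -19, 17, -16, 11, 10, 18, -14, -19]:

Scanning through the array:
Position 1 (value -11): max_ending_here = -11, max_so_far = -11
Position 2 (value -19): max_ending_here = -19, max_so_far = -11
Position 3 (value 17): max_ending_here = 17, max_so_far = 17
Position 4 (value -16): max_ending_here = 1, max_so_far = 17
Position 5 (value 11): max_ending_here = 12, max_so_far = 17
Position 6 (value 10): max_ending_here = 22, max_so_far = 22
Position 7 (value 18): max_ending_here = 40, max_so_far = 40
Position 8 (value -14): max_ending_here = 26, max_so_far = 40
Position 9 (value -19): max_ending_here = 7, max_so_far = 40

Maximum subarray: [17, -16, 11, 10, 18]
Maximum sum: 40

The maximum subarray is [17, -16, 11, 10, 18] with sum 40. This subarray runs from index 3 to index 7.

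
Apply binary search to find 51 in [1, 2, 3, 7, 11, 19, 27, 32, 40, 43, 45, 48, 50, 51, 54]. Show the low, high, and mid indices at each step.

Binary search for 51 in [1, 2, 3, 7, 11, 19, 27, 32, 40, 43, 45, 48, 50, 51, 54]:

lo=0, hi=14, mid=7, arr[mid]=32 -> 32 < 51, search right half
lo=8, hi=14, mid=11, arr[mid]=48 -> 48 < 51, search right half
lo=12, hi=14, mid=13, arr[mid]=51 -> Found target at index 13!

Binary search finds 51 at index 13 after 3 comparisons. The search repeatedly halves the search space by comparing with the middle element.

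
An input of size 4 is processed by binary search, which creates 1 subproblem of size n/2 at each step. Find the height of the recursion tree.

For divide and conquer with division factor 2:

Problem sizes at each level:
Level 0: 4
Level 1: 2
Level 2: 1

The root is level 0 and the size-1 base case is level 2 (the tree spans levels 0 through 2, i.e. 3 levels counting the root), so the depth is the number of divisions: log_2(4) = 2

The recursion tree depth is log_2(4) = 2. At each level, the problem size is divided by 2, so it takes 2 divisions to reduce to a base case of size 1. The algorithm makes 1 recursive call at each level.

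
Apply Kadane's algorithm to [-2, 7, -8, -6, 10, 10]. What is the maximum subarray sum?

Using Kadane's algorithm on [-2, 7, -8, -6, 10, 10]:

Scanning through the array:
Position 1 (value 7): max_ending_here = 7, max_so_far = 7
Position 2 (value -8): max_ending_here = -1, max_so_far = 7
Position 3 (value -6): max_ending_here = -6, max_so_far = 7
Position 4 (value 10): max_ending_here = 10, max_so_far = 10
Position 5 (value 10): max_ending_here = 20, max_so_far = 20

Maximum subarray: [10, 10]
Maximum sum: 20

The maximum subarray is [10, 10] with sum 20. This subarray runs from index 4 to index 5.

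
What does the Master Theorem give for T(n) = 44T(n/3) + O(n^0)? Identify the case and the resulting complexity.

Master Theorem for T(n) = 44T(n/3) + O(n^0):

a = 44, b = 3, c = 0
log_b(a) = log_3(44) = 3.4445

Case 1: c = 0 < log_3(44) = 3.4445
T(n) = O(n^(log_3 44))

For T(n) = 44T(n/3) + O(n^0): log_3(44) = 3.4445. This is Case 1 of the Master Theorem (c < log_b(a), work dominated by leaves), giving O(n^(log_3 44)).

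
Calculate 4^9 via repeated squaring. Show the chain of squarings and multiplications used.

Computing 4^9 by squaring (build up from 4^1; each line after the first costs one multiplication):

4^1 = 4
4^2 = (4^1)^2 = 4^2 = 16
4^4 = (4^2)^2 = 16^2 = 256
4^8 = (4^4)^2 = 256^2 = 65536
4^9 = 4 * 4^8 = 4 * 65536 = 262144

Result: 262144
Multiplications needed: 4 (4 lines after 4^1)

4^9 = 262144. Using exponentiation by squaring, this requires 4 multiplications. The key idea: if the exponent is even, square the half-power; if odd, multiply by the base once.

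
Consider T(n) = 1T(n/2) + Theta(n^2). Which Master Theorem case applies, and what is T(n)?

Master Theorem for T(n) = 1T(n/2) + O(n^2):

a = 1, b = 2, c = 2
log_b(a) = log_2(1) = 0.0000

Case 3: c = 2 > log_2(1) = 0.0000
T(n) = O(n^2) = O(n^2)

For T(n) = 1T(n/2) + O(n^2): log_2(1) = 0.0000. This is Case 3 of the Master Theorem (c > log_b(a), work dominated by root), giving O(n^2).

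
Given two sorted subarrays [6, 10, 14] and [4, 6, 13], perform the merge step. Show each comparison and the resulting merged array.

Merging process:

Compare 6 vs 4: take 4 from right. Merged: [4]
Compare 6 vs 6: take 6 from left. Merged: [4, 6]
Compare 10 vs 6: take 6 from right. Merged: [4, 6, 6]
Compare 10 vs 13: take 10 from left. Merged: [4, 6, 6, 10]
Compare 14 vs 13: take 13 from right. Merged: [4, 6, 6, 10, 13]
Append remaining from left: [14]. Merged: [4, 6, 6, 10, 13, 14]

Final merged array: [4, 6, 6, 10, 13, 14]
Total comparisons: 5

The merged array is [4, 6, 6, 10, 13, 14], requiring 5 comparisons. The merge step runs in O(n) time where n is the total number of elements.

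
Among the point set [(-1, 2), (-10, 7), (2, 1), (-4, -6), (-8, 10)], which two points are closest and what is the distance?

Computing all pairwise distances among 5 points:

d((-1, 2), (-10, 7)) = 10.2956
d((-1, 2), (2, 1)) = 3.1623 <-- minimum
d((-1, 2), (-4, -6)) = 8.544
d((-1, 2), (-8, 10)) = 10.6301
d((-10, 7), (2, 1)) = 13.4164
d((-10, 7), (-4, -6)) = 14.3178
d((-10, 7), (-8, 10)) = 3.6056
d((2, 1), (-4, -6)) = 9.2195
d((2, 1), (-8, 10)) = 13.4536
d((-4, -6), (-8, 10)) = 16.4924

Closest pair: (-1, 2) and (2, 1) with distance 3.1623

The closest pair is (-1, 2) and (2, 1) with Euclidean distance 3.1623. For 5 points, brute-force pairwise comparison is shown above. For large n, the divide-and-conquer algorithm (sort by x, recurse on halves, check the dividing strip) achieves O(n log n).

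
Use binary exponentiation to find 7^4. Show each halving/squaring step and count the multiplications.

Computing 7^4 by squaring (build up from 7^1; each line after the first costs one multiplication):

7^1 = 7
7^2 = (7^1)^2 = 7^2 = 49
7^4 = (7^2)^2 = 49^2 = 2401

Result: 2401
Multiplications needed: 2 (2 lines after 7^1)

7^4 = 2401. Using exponentiation by squaring, this requires 2 multiplications. The key idea: if the exponent is even, square the half-power; if odd, multiply by the base once.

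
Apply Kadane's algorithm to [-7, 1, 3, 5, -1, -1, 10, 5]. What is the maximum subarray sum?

Using Kadane's algorithm on [-7, 1, 3, 5, -1, -1, 10, 5]:

Scanning through the array:
Position 1 (value 1): max_ending_here = 1, max_so_far = 1
Position 2 (value 3): max_ending_here = 4, max_so_far = 4
Position 3 (value 5): max_ending_here = 9, max_so_far = 9
Position 4 (value -1): max_ending_here = 8, max_so_far = 9
Position 5 (value -1): max_ending_here = 7, max_so_far = 9
Position 6 (value 10): max_ending_here = 17, max_so_far = 17
Position 7 (value 5): max_ending_here = 22, max_so_far = 22

Maximum subarray: [1, 3, 5, -1, -1, 10, 5]
Maximum sum: 22

The maximum subarray is [1, 3, 5, -1, -1, 10, 5] with sum 22. This subarray runs from index 1 to index 7.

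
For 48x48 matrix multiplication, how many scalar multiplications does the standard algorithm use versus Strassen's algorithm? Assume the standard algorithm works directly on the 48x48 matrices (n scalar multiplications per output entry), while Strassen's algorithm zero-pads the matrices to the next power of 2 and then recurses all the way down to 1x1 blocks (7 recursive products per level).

Matrix multiplication for 48x48 matrices:

Strassen's algorithm requires power-of-2 dimensions. Pad 48x48 to 64x64 (next power of 2).

Standard algorithm: 48^3 = 110592 multiplications
Strassen's algorithm: 7^(log2(64)) = 7^6 = 117649 multiplications
Difference: 110592 - 117649 = -7057 (Strassen uses MORE here due to padding overhead — for small or just-over-power-of-2 n, padding can outweigh the per-level savings)

Standard: 110592 multiplications (48^3). Strassen: 117649 multiplications (7^6, after padding to 64x64). Strassen reduces 8 recursive multiplications to 7 at each level.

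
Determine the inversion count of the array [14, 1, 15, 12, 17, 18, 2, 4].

Finding inversions in [14, 1, 15, 12, 17, 18, 2, 4]:

(0, 1): arr[0]=14 > arr[1]=1
(0, 3): arr[0]=14 > arr[3]=12
(0, 6): arr[0]=14 > arr[6]=2
(0, 7): arr[0]=14 > arr[7]=4
(2, 3): arr[2]=15 > arr[3]=12
(2, 6): arr[2]=15 > arr[6]=2
(2, 7): arr[2]=15 > arr[7]=4
(3, 6): arr[3]=12 > arr[6]=2
(3, 7): arr[3]=12 > arr[7]=4
(4, 6): arr[4]=17 > arr[6]=2
(4, 7): arr[4]=17 > arr[7]=4
(5, 6): arr[5]=18 > arr[6]=2
(5, 7): arr[5]=18 > arr[7]=4

Total inversions: 13

The array has 13 inversion(s): (0,1), (0,3), (0,6), (0,7), (2,3), (2,6), (2,7), (3,6), (3,7), (4,6), (4,7), (5,6), (5,7). Each pair (i,j) satisfies i < j and arr[i] > arr[j].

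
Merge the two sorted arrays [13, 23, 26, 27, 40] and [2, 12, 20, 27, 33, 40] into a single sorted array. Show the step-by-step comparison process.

Merging process:

Compare 13 vs 2: take 2 from right. Merged: [2]
Compare 13 vs 12: take 12 from right. Merged: [2, 12]
Compare 13 vs 20: take 13 from left. Merged: [2, 12, 13]
Compare 23 vs 20: take 20 from right. Merged: [2, 12, 13, 20]
Compare 23 vs 27: take 23 from left. Merged: [2, 12, 13, 20, 23]
Compare 26 vs 27: take 26 from left. Merged: [2, 12, 13, 20, 23, 26]
Compare 27 vs 27: take 27 from left. Merged: [2, 12, 13, 20, 23, 26, 27]
Compare 40 vs 27: take 27 from right. Merged: [2, 12, 13, 20, 23, 26, 27, 27]
Compare 40 vs 33: take 33 from right. Merged: [2, 12, 13, 20, 23, 26, 27, 27, 33]
Compare 40 vs 40: take 40 from left. Merged: [2, 12, 13, 20, 23, 26, 27, 27, 33, 40]
Append remaining from right: [40]. Merged: [2, 12, 13, 20, 23, 26, 27, 27, 33, 40, 40]

Final merged array: [2, 12, 13, 20, 23, 26, 27, 27, 33, 40, 40]
Total comparisons: 10

The merged array is [2, 12, 13, 20, 23, 26, 27, 27, 33, 40, 40], requiring 10 comparisons. The merge step runs in O(n) time where n is the total number of elements.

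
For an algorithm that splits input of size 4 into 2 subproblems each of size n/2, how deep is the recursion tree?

For divide and conquer with division factor 2:

Problem sizes at each level:
Level 0: 4
Level 1: 2
Level 2: 1

The root is level 0 and the size-1 base case is level 2 (the tree spans levels 0 through 2, i.e. 3 levels counting the root), so the depth is the number of divisions: log_2(4) = 2

The recursion tree depth is log_2(4) = 2. At each level, the problem size is divided by 2, so it takes 2 divisions to reduce to a base case of size 1. The algorithm makes 2 recursive calls at each level.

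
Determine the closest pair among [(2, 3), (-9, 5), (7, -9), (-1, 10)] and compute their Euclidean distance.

Computing all pairwise distances among 4 points:

d((2, 3), (-9, 5)) = 11.1803
d((2, 3), (7, -9)) = 13.0
d((2, 3), (-1, 10)) = 7.6158 <-- minimum
d((-9, 5), (7, -9)) = 21.2603
d((-9, 5), (-1, 10)) = 9.434
d((7, -9), (-1, 10)) = 20.6155

Closest pair: (2, 3) and (-1, 10) with distance 7.6158

The closest pair is (2, 3) and (-1, 10) with Euclidean distance 7.6158. For 4 points, brute-force pairwise comparison is shown above. For large n, the divide-and-conquer algorithm (sort by x, recurse on halves, check the dividing strip) achieves O(n log n).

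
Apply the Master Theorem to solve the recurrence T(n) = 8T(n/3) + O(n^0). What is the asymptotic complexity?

Master Theorem for T(n) = 8T(n/3) + O(n^0):

a = 8, b = 3, c = 0
log_b(a) = log_3(8) = 1.8928

Case 1: c = 0 < log_3(8) = 1.8928
T(n) = O(n^(log_3 8))

For T(n) = 8T(n/3) + O(n^0): log_3(8) = 1.8928. This is Case 1 of the Master Theorem (c < log_b(a), work dominated by leaves), giving O(n^(log_3 8)).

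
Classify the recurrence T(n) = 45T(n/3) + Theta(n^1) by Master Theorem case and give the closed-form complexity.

Master Theorem for T(n) = 45T(n/3) + O(n^1):

a = 45, b = 3, c = 1
log_b(a) = log_3(45) = 3.4650

Case 1: c = 1 < log_3(45) = 3.4650
T(n) = O(n^(log_3 45))

For T(n) = 45T(n/3) + O(n^1): log_3(45) = 3.4650. This is Case 1 of the Master Theorem (c < log_b(a), work dominated by leaves), giving O(n^(log_3 45)).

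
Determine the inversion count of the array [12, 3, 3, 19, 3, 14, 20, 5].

Finding inversions in [12, 3, 3, 19, 3, 14, 20, 5]:

(0, 1): arr[0]=12 > arr[1]=3
(0, 2): arr[0]=12 > arr[2]=3
(0, 4): arr[0]=12 > arr[4]=3
(0, 7): arr[0]=12 > arr[7]=5
(3, 4): arr[3]=19 > arr[4]=3
(3, 5): arr[3]=19 > arr[5]=14
(3, 7): arr[3]=19 > arr[7]=5
(5, 7): arr[5]=14 > arr[7]=5
(6, 7): arr[6]=20 > arr[7]=5

Total inversions: 9

The array has 9 inversion(s): (0,1), (0,2), (0,4), (0,7), (3,4), (3,5), (3,7), (5,7), (6,7). Each pair (i,j) satisfies i < j and arr[i] > arr[j].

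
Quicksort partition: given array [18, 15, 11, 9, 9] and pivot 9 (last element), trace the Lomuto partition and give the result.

Lomuto partition with pivot = 9:

Initial array: [18, 15, 11, 9, 9]

arr[0]=18 > 9: no swap
arr[1]=15 > 9: no swap
arr[2]=11 > 9: no swap
arr[3]=9 <= 9: swap with position 0, array becomes [9, 15, 11, 18, 9]

Place pivot at position 1: [9, 9, 11, 18, 15]
Pivot position: 1

After partitioning with pivot 9, the array becomes [9, 9, 11, 18, 15]. The pivot is placed at index 1. All elements to the left of the pivot are <= 9, and all elements to the right are > 9.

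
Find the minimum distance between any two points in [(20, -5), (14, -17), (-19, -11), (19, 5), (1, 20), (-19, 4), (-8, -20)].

Computing all pairwise distances among 7 points:

d((20, -5), (14, -17)) = 13.4164
d((20, -5), (-19, -11)) = 39.4588
d((20, -5), (19, 5)) = 10.0499 <-- minimum
d((20, -5), (1, 20)) = 31.4006
d((20, -5), (-19, 4)) = 40.025
d((20, -5), (-8, -20)) = 31.7648
d((14, -17), (-19, -11)) = 33.541
d((14, -17), (19, 5)) = 22.561
d((14, -17), (1, 20)) = 39.2173
d((14, -17), (-19, 4)) = 39.1152
d((14, -17), (-8, -20)) = 22.2036
d((-19, -11), (19, 5)) = 41.2311
d((-19, -11), (1, 20)) = 36.8917
d((-19, -11), (-19, 4)) = 15.0
d((-19, -11), (-8, -20)) = 14.2127
d((19, 5), (1, 20)) = 23.4307
d((19, 5), (-19, 4)) = 38.0132
d((19, 5), (-8, -20)) = 36.7967
d((1, 20), (-19, 4)) = 25.6125
d((1, 20), (-8, -20)) = 41.0
d((-19, 4), (-8, -20)) = 26.4008

Closest pair: (20, -5) and (19, 5) with distance 10.0499

The closest pair is (20, -5) and (19, 5) with Euclidean distance 10.0499. For 7 points, brute-force pairwise comparison is shown above. For large n, the divide-and-conquer algorithm (sort by x, recurse on halves, check the dividing strip) achieves O(n log n).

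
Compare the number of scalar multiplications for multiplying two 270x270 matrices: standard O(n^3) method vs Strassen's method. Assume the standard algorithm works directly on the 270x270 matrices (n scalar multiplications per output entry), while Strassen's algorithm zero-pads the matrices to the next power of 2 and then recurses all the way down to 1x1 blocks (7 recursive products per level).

Matrix multiplication for 270x270 matrices:

Strassen's algorithm requires power-of-2 dimensions. Pad 270x270 to 512x512 (next power of 2).

Standard algorithm: 270^3 = 19683000 multiplications
Strassen's algorithm: 7^(log2(512)) = 7^9 = 40353607 multiplications
Difference: 19683000 - 40353607 = -20670607 (Strassen uses MORE here due to padding overhead — for small or just-over-power-of-2 n, padding can outweigh the per-level savings)

Standard: 19683000 multiplications (270^3). Strassen: 40353607 multiplications (7^9, after padding to 512x512). Strassen reduces 8 recursive multiplications to 7 at each level.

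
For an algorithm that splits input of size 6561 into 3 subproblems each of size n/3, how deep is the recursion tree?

For divide and conquer with division factor 3:

Problem sizes at each level:
Level 0: 6561
Level 1: 2187
Level 2: 729
Level 3: 243
Level 4: 81
Level 5: 27
Level 6: 9
Level 7: 3
Level 8: 1

The root is level 0 and the size-1 base case is level 8 (the tree spans levels 0 through 8, i.e. 9 levels counting the root), so the depth is the number of divisions: log_3(6561) = 8

The recursion tree depth is log_3(6561) = 8. At each level, the problem size is divided by 3, so it takes 8 divisions to reduce to a base case of size 1. The algorithm makes 3 recursive calls at each level.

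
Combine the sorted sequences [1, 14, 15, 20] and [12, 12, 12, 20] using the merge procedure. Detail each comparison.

Merging process:

Compare 1 vs 12: take 1 from left. Merged: [1]
Compare 14 vs 12: take 12 from right. Merged: [1, 12]
Compare 14 vs 12: take 12 from right. Merged: [1, 12, 12]
Compare 14 vs 12: take 12 from right. Merged: [1, 12, 12, 12]
Compare 14 vs 20: take 14 from left. Merged: [1, 12, 12, 12, 14]
Compare 15 vs 20: take 15 from left. Merged: [1, 12, 12, 12, 14, 15]
Compare 20 vs 20: take 20 from left. Merged: [1, 12, 12, 12, 14, 15, 20]
Append remaining from right: [20]. Merged: [1, 12, 12, 12, 14, 15, 20, 20]

Final merged array: [1, 12, 12, 12, 14, 15, 20, 20]
Total comparisons: 7

The merged array is [1, 12, 12, 12, 14, 15, 20, 20], requiring 7 comparisons. The merge step runs in O(n) time where n is the total number of elements.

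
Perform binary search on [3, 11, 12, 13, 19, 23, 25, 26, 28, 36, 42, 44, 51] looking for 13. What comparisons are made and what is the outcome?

Binary search for 13 in [3, 11, 12, 13, 19, 23, 25, 26, 28, 36, 42, 44, 51]:

lo=0, hi=12, mid=6, arr[mid]=25 -> 25 > 13, search left half
lo=0, hi=5, mid=2, arr[mid]=12 -> 12 < 13, search right half
lo=3, hi=5, mid=4, arr[mid]=19 -> 19 > 13, search left half
lo=3, hi=3, mid=3, arr[mid]=13 -> Found target at index 3!

Binary search finds 13 at index 3 after 4 comparisons. The search repeatedly halves the search space by comparing with the middle element.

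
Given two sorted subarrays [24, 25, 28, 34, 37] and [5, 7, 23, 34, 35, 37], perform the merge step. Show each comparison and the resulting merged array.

Merging process:

Compare 24 vs 5: take 5 from right. Merged: [5]
Compare 24 vs 7: take 7 from right. Merged: [5, 7]
Compare 24 vs 23: take 23 from right. Merged: [5, 7, 23]
Compare 24 vs 34: take 24 from left. Merged: [5, 7, 23, 24]
Compare 25 vs 34: take 25 from left. Merged: [5, 7, 23, 24, 25]
Compare 28 vs 34: take 28 from left. Merged: [5, 7, 23, 24, 25, 28]
Compare 34 vs 34: take 34 from left. Merged: [5, 7, 23, 24, 25, 28, 34]
Compare 37 vs 34: take 34 from right. Merged: [5, 7, 23, 24, 25, 28, 34, 34]
Compare 37 vs 35: take 35 from right. Merged: [5, 7, 23, 24, 25, 28, 34, 34, 35]
Compare 37 vs 37: take 37 from left. Merged: [5, 7, 23, 24, 25, 28, 34, 34, 35, 37]
Append remaining from right: [37]. Merged: [5, 7, 23, 24, 25, 28, 34, 34, 35, 37, 37]

Final merged array: [5, 7, 23, 24, 25, 28, 34, 34, 35, 37, 37]
Total comparisons: 10

The merged array is [5, 7, 23, 24, 25, 28, 34, 34, 35, 37, 37], requiring 10 comparisons. The merge step runs in O(n) time where n is the total number of elements.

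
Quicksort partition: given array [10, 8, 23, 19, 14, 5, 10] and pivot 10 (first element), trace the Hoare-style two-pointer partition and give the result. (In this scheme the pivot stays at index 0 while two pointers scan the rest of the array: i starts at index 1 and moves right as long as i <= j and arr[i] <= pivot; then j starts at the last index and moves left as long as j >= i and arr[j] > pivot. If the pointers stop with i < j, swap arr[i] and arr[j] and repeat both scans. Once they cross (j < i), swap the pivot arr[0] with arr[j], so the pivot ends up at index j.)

Hoare-style two-pointer partition with pivot = 10:

Initial array: [10, 8, 23, 19, 14, 5, 10]

Pointers start at i = 1, j = 6.
i stops at index 2 (arr[2]=23 > 10), j stops at index 6 (arr[6]=10 <= 10): swap arr[2] and arr[6], array becomes [10, 8, 10, 19, 14, 5, 23]
i stops at index 3 (arr[3]=19 > 10), j stops at index 5 (arr[5]=5 <= 10): swap arr[3] and arr[5], array becomes [10, 8, 10, 5, 14, 19, 23]
i ends at 4, j ends at 3: the pointers have crossed (j < i), so scanning stops.

Swap pivot arr[0] with arr[3] to place pivot at position 3: [5, 8, 10, 10, 14, 19, 23]
Pivot position: 3

After partitioning with pivot 10, the array becomes [5, 8, 10, 10, 14, 19, 23]. The pivot is placed at index 3. All elements to the left of the pivot are <= 10, and all elements to the right are > 10.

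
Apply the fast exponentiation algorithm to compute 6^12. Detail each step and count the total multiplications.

Computing 6^12 by squaring (build up from 6^1; each line after the first costs one multiplication):

6^1 = 6
6^2 = (6^1)^2 = 6^2 = 36
6^3 = 6 * 6^2 = 6 * 36 = 216
6^6 = (6^3)^2 = 216^2 = 46656
6^12 = (6^6)^2 = 46656^2 = 2176782336

Result: 2176782336
Multiplications needed: 4 (4 lines after 6^1)

6^12 = 2176782336. Using exponentiation by squaring, this requires 4 multiplications. The key idea: if the exponent is even, square the half-power; if odd, multiply by the base once.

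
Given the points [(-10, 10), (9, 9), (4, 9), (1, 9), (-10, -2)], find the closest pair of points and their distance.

Computing all pairwise distances among 5 points:

d((-10, 10), (9, 9)) = 19.0263
d((-10, 10), (4, 9)) = 14.0357
d((-10, 10), (1, 9)) = 11.0454
d((-10, 10), (-10, -2)) = 12.0
d((9, 9), (4, 9)) = 5.0
d((9, 9), (1, 9)) = 8.0
d((9, 9), (-10, -2)) = 21.9545
d((4, 9), (1, 9)) = 3.0 <-- minimum
d((4, 9), (-10, -2)) = 17.8045
d((1, 9), (-10, -2)) = 15.5563

Closest pair: (4, 9) and (1, 9) with distance 3.0

The closest pair is (4, 9) and (1, 9) with Euclidean distance 3.0. For 5 points, brute-force pairwise comparison is shown above. For large n, the divide-and-conquer algorithm (sort by x, recurse on halves, check the dividing strip) achieves O(n log n).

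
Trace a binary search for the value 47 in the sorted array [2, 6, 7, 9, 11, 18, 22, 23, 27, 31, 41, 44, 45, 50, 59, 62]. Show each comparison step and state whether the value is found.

Binary search for 47 in [2, 6, 7, 9, 11, 18, 22, 23, 27, 31, 41, 44, 45, 50, 59, 62]:

lo=0, hi=15, mid=7, arr[mid]=23 -> 23 < 47, search right half
lo=8, hi=15, mid=11, arr[mid]=44 -> 44 < 47, search right half
lo=12, hi=15, mid=13, arr[mid]=50 -> 50 > 47, search left half
lo=12, hi=12, mid=12, arr[mid]=45 -> 45 < 47, search right half
lo=13 > hi=12, target 47 not found

Binary search determines that 47 is not in the array after 4 comparisons. The search space was exhausted without finding the target.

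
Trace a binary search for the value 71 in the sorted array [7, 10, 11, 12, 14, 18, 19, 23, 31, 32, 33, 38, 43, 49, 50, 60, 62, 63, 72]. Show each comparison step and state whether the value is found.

Binary search for 71 in [7, 10, 11, 12, 14, 18, 19, 23, 31, 32, 33, 38, 43, 49, 50, 60, 62, 63, 72]:

lo=0, hi=18, mid=9, arr[mid]=32 -> 32 < 71, search right half
lo=10, hi=18, mid=14, arr[mid]=50 -> 50 < 71, search right half
lo=15, hi=18, mid=16, arr[mid]=62 -> 62 < 71, search right half
lo=17, hi=18, mid=17, arr[mid]=63 -> 63 < 71, search right half
lo=18, hi=18, mid=18, arr[mid]=72 -> 72 > 71, search left half
lo=18 > hi=17, target 71 not found

Binary search determines that 71 is not in the array after 5 comparisons. The search space was exhausted without finding the target.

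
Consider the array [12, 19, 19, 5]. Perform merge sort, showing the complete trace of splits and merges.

Merge sort trace:

Split: [12, 19, 19, 5] -> [12, 19] and [19, 5]
  Split: [12, 19] -> [12] and [19]
  Merge: [12] + [19] -> [12, 19]
  Split: [19, 5] -> [19] and [5]
  Merge: [19] + [5] -> [5, 19]
Merge: [12, 19] + [5, 19] -> [5, 12, 19, 19]

Final sorted array: [5, 12, 19, 19]

The merge sort proceeds by recursively splitting the array and merging sorted halves.
After all merges, the sorted array is [5, 12, 19, 19].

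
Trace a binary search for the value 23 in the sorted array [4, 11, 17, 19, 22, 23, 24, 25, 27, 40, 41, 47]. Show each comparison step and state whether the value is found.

Binary search for 23 in [4, 11, 17, 19, 22, 23, 24, 25, 27, 40, 41, 47]:

lo=0, hi=11, mid=5, arr[mid]=23 -> Found target at index 5!

Binary search finds 23 at index 5 after 1 comparisons. The search repeatedly halves the search space by comparing with the middle element.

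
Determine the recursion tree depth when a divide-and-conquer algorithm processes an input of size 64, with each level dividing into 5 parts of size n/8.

For divide and conquer with division factor 8:

Problem sizes at each level:
Level 0: 64
Level 1: 8
Level 2: 1

The root is level 0 and the size-1 base case is level 2 (the tree spans levels 0 through 2, i.e. 3 levels counting the root), so the depth is the number of divisions: log_8(64) = 2

The recursion tree depth is log_8(64) = 2. At each level, the problem size is divided by 8, so it takes 2 divisions to reduce to a base case of size 1. The algorithm makes 5 recursive calls at each level.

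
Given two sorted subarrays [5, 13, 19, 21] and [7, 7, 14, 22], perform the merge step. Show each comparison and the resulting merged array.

Merging process:

Compare 5 vs 7: take 5 from left. Merged: [5]
Compare 13 vs 7: take 7 from right. Merged: [5, 7]
Compare 13 vs 7: take 7 from right. Merged: [5, 7, 7]
Compare 13 vs 14: take 13 from left. Merged: [5, 7, 7, 13]
Compare 19 vs 14: take 14 from right. Merged: [5, 7, 7, 13, 14]
Compare 19 vs 22: take 19 from left. Merged: [5, 7, 7, 13, 14, 19]
Compare 21 vs 22: take 21 from left. Merged: [5, 7, 7, 13, 14, 19, 21]
Append remaining from right: [22]. Merged: [5, 7, 7, 13, 14, 19, 21, 22]

Final merged array: [5, 7, 7, 13, 14, 19, 21, 22]
Total comparisons: 7

The merged array is [5, 7, 7, 13, 14, 19, 21, 22], requiring 7 comparisons. The merge step runs in O(n) time where n is the total number of elements.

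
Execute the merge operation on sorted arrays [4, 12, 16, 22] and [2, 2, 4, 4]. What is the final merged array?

Merging process:

Compare 4 vs 2: take 2 from right. Merged: [2]
Compare 4 vs 2: take 2 from right. Merged: [2, 2]
Compare 4 vs 4: take 4 from left. Merged: [2, 2, 4]
Compare 12 vs 4: take 4 from right. Merged: [2, 2, 4, 4]
Compare 12 vs 4: take 4 from right. Merged: [2, 2, 4, 4, 4]
Append remaining from left: [12, 16, 22]. Merged: [2, 2, 4, 4, 4, 12, 16, 22]

Final merged array: [2, 2, 4, 4, 4, 12, 16, 22]
Total comparisons: 5

The merged array is [2, 2, 4, 4, 4, 12, 16, 22], requiring 5 comparisons. The merge step runs in O(n) time where n is the total number of elements.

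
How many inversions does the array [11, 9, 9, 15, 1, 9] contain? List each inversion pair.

Finding inversions in [11, 9, 9, 15, 1, 9]:

(0, 1): arr[0]=11 > arr[1]=9
(0, 2): arr[0]=11 > arr[2]=9
(0, 4): arr[0]=11 > arr[4]=1
(0, 5): arr[0]=11 > arr[5]=9
(1, 4): arr[1]=9 > arr[4]=1
(2, 4): arr[2]=9 > arr[4]=1
(3, 4): arr[3]=15 > arr[4]=1
(3, 5): arr[3]=15 > arr[5]=9

Total inversions: 8

The array has 8 inversion(s): (0,1), (0,2), (0,4), (0,5), (1,4), (2,4), (3,4), (3,5). Each pair (i,j) satisfies i < j and arr[i] > arr[j].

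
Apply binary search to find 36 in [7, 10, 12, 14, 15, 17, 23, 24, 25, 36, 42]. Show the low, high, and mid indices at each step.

Binary search for 36 in [7, 10, 12, 14, 15, 17, 23, 24, 25, 36, 42]:

lo=0, hi=10, mid=5, arr[mid]=17 -> 17 < 36, search right half
lo=6, hi=10, mid=8, arr[mid]=25 -> 25 < 36, search right half
lo=9, hi=10, mid=9, arr[mid]=36 -> Found target at index 9!

Binary search finds 36 at index 9 after 3 comparisons. The search repeatedly halves the search space by comparing with the middle element.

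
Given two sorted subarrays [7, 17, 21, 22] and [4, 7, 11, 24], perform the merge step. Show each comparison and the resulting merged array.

Merging process:

Compare 7 vs 4: take 4 from right. Merged: [4]
Compare 7 vs 7: take 7 from left. Merged: [4, 7]
Compare 17 vs 7: take 7 from right. Merged: [4, 7, 7]
Compare 17 vs 11: take 11 from right. Merged: [4, 7, 7, 11]
Compare 17 vs 24: take 17 from left. Merged: [4, 7, 7, 11, 17]
Compare 21 vs 24: take 21 from left. Merged: [4, 7, 7, 11, 17, 21]
Compare 22 vs 24: take 22 from left. Merged: [4, 7, 7, 11, 17, 21, 22]
Append remaining from right: [24]. Merged: [4, 7, 7, 11, 17, 21, 22, 24]

Final merged array: [4, 7, 7, 11, 17, 21, 22, 24]
Total comparisons: 7

The merged array is [4, 7, 7, 11, 17, 21, 22, 24], requiring 7 comparisons. The merge step runs in O(n) time where n is the total number of elements.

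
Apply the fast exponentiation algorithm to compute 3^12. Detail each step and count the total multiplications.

Computing 3^12 by squaring (build up from 3^1; each line after the first costs one multiplication):

3^1 = 3
3^2 = (3^1)^2 = 3^2 = 9
3^3 = 3 * 3^2 = 3 * 9 = 27
3^6 = (3^3)^2 = 27^2 = 729
3^12 = (3^6)^2 = 729^2 = 531441

Result: 531441
Multiplications needed: 4 (4 lines after 3^1)

3^12 = 531441. Using exponentiation by squaring, this requires 4 multiplications. The key idea: if the exponent is even, square the half-power; if odd, multiply by the base once.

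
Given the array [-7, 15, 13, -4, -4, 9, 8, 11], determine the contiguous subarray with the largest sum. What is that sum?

Using Kadane's algorithm on [-7, 15, 13, -4, -4, 9, 8, 11]:

Scanning through the array:
Position 1 (value 15): max_ending_here = 15, max_so_far = 15
Position 2 (value 13): max_ending_here = 28, max_so_far = 28
Position 3 (value -4): max_ending_here = 24, max_so_far = 28
Position 4 (value -4): max_ending_here = 20, max_so_far = 28
Position 5 (value 9): max_ending_here = 29, max_so_far = 29
Position 6 (value 8): max_ending_here = 37, max_so_far = 37
Position 7 (value 11): max_ending_here = 48, max_so_far = 48

Maximum subarray: [15, 13, -4, -4, 9, 8, 11]
Maximum sum: 48

The maximum subarray is [15, 13, -4, -4, 9, 8, 11] with sum 48. This subarray runs from index 1 to index 7.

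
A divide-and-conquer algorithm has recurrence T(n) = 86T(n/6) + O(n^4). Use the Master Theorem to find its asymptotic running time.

Master Theorem for T(n) = 86T(n/6) + O(n^4):

a = 86, b = 6, c = 4
log_b(a) = log_6(86) = 2.4860

Case 3: c = 4 > log_6(86) = 2.4860
T(n) = O(n^4) = O(n^4)

For T(n) = 86T(n/6) + O(n^4): log_6(86) = 2.4860. This is Case 3 of the Master Theorem (c > log_b(a), work dominated by root), giving O(n^4).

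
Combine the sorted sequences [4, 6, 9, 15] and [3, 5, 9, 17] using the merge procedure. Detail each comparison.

Merging process:

Compare 4 vs 3: take 3 from right. Merged: [3]
Compare 4 vs 5: take 4 from left. Merged: [3, 4]
Compare 6 vs 5: take 5 from right. Merged: [3, 4, 5]
Compare 6 vs 9: take 6 from left. Merged: [3, 4, 5, 6]
Compare 9 vs 9: take 9 from left. Merged: [3, 4, 5, 6, 9]
Compare 15 vs 9: take 9 from right. Merged: [3, 4, 5, 6, 9, 9]
Compare 15 vs 17: take 15 from left. Merged: [3, 4, 5, 6, 9, 9, 15]
Append remaining from right: [17]. Merged: [3, 4, 5, 6, 9, 9, 15, 17]

Final merged array: [3, 4, 5, 6, 9, 9, 15, 17]
Total comparisons: 7

The merged array is [3, 4, 5, 6, 9, 9, 15, 17], requiring 7 comparisons. The merge step runs in O(n) time where n is the total number of elements.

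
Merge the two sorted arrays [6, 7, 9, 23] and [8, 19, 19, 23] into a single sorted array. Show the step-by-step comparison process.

Merging process:

Compare 6 vs 8: take 6 from left. Merged: [6]
Compare 7 vs 8: take 7 from left. Merged: [6, 7]
Compare 9 vs 8: take 8 from right. Merged: [6, 7, 8]
Compare 9 vs 19: take 9 from left. Merged: [6, 7, 8, 9]
Compare 23 vs 19: take 19 from right. Merged: [6, 7, 8, 9, 19]
Compare 23 vs 19: take 19 from right. Merged: [6, 7, 8, 9, 19, 19]
Compare 23 vs 23: take 23 from left. Merged: [6, 7, 8, 9, 19, 19, 23]
Append remaining from right: [23]. Merged: [6, 7, 8, 9, 19, 19, 23, 23]

Final merged array: [6, 7, 8, 9, 19, 19, 23, 23]
Total comparisons: 7

The merged array is [6, 7, 8, 9, 19, 19, 23, 23], requiring 7 comparisons. The merge step runs in O(n) time where n is the total number of elements.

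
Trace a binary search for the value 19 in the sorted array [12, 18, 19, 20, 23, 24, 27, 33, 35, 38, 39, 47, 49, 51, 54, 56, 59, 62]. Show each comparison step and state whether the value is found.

Binary search for 19 in [12, 18, 19, 20, 23, 24, 27, 33, 35, 38, 39, 47, 49, 51, 54, 56, 59, 62]:

lo=0, hi=17, mid=8, arr[mid]=35 -> 35 > 19, search left half
lo=0, hi=7, mid=3, arr[mid]=20 -> 20 > 19, search left half
lo=0, hi=2, mid=1, arr[mid]=18 -> 18 < 19, search right half
lo=2, hi=2, mid=2, arr[mid]=19 -> Found target at index 2!

Binary search finds 19 at index 2 after 4 comparisons. The search repeatedly halves the search space by comparing with the middle element.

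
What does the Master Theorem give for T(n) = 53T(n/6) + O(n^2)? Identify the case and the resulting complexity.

Master Theorem for T(n) = 53T(n/6) + O(n^2):

a = 53, b = 6, c = 2
log_b(a) = log_6(53) = 2.2159

Case 1: c = 2 < log_6(53) = 2.2159
T(n) = O(n^(log_6 53))

For T(n) = 53T(n/6) + O(n^2): log_6(53) = 2.2159. This is Case 1 of the Master Theorem (c < log_b(a), work dominated by leaves), giving O(n^(log_6 53)).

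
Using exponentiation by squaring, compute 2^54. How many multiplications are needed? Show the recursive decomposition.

Computing 2^54 by squaring (build up from 2^1; each line after the first costs one multiplication):

2^1 = 2
2^2 = (2^1)^2 = 2^2 = 4
2^3 = 2 * 2^2 = 2 * 4 = 8
2^6 = (2^3)^2 = 8^2 = 64
2^12 = (2^6)^2 = 64^2 = 4096
2^13 = 2 * 2^12 = 2 * 4096 = 8192
2^26 = (2^13)^2 = 8192^2 = 67108864
2^27 = 2 * 2^26 = 2 * 67108864 = 134217728
2^54 = (2^27)^2 = 134217728^2 = 18014398509481984

Result: 18014398509481984
Multiplications needed: 8 (8 lines after 2^1)

2^54 = 18014398509481984. Using exponentiation by squaring, this requires 8 multiplications. The key idea: if the exponent is even, square the half-power; if odd, multiply by the base once.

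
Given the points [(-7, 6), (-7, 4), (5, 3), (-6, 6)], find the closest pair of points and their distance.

Computing all pairwise distances among 4 points:

d((-7, 6), (-7, 4)) = 2.0
d((-7, 6), (5, 3)) = 12.3693
d((-7, 6), (-6, 6)) = 1.0 <-- minimum
d((-7, 4), (5, 3)) = 12.0416
d((-7, 4), (-6, 6)) = 2.2361
d((5, 3), (-6, 6)) = 11.4018

Closest pair: (-7, 6) and (-6, 6) with distance 1.0

The closest pair is (-7, 6) and (-6, 6) with Euclidean distance 1.0. For 4 points, brute-force pairwise comparison is shown above. For large n, the divide-and-conquer algorithm (sort by x, recurse on halves, check the dividing strip) achieves O(n log n).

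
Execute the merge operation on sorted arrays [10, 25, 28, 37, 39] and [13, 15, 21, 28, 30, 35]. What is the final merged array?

Merging process:

Compare 10 vs 13: take 10 from left. Merged: [10]
Compare 25 vs 13: take 13 from right. Merged: [10, 13]
Compare 25 vs 15: take 15 from right. Merged: [10, 13, 15]
Compare 25 vs 21: take 21 from right. Merged: [10, 13, 15, 21]
Compare 25 vs 28: take 25 from left. Merged: [10, 13, 15, 21, 25]
Compare 28 vs 28: take 28 from left. Merged: [10, 13, 15, 21, 25, 28]
Compare 37 vs 28: take 28 from right. Merged: [10, 13, 15, 21, 25, 28, 28]
Compare 37 vs 30: take 30 from right. Merged: [10, 13, 15, 21, 25, 28, 28, 30]
Compare 37 vs 35: take 35 from right. Merged: [10, 13, 15, 21, 25, 28, 28, 30, 35]
Append remaining from left: [37, 39]. Merged: [10, 13, 15, 21, 25, 28, 28, 30, 35, 37, 39]

Final merged array: [10, 13, 15, 21, 25, 28, 28, 30, 35, 37, 39]
Total comparisons: 9

The merged array is [10, 13, 15, 21, 25, 28, 28, 30, 35, 37, 39], requiring 9 comparisons. The merge step runs in O(n) time where n is the total number of elements.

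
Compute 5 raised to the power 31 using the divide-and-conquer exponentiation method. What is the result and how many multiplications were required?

Computing 5^31 by squaring (build up from 5^1; each line after the first costs one multiplication):

5^1 = 5
5^2 = (5^1)^2 = 5^2 = 25
5^3 = 5 * 5^2 = 5 * 25 = 125
5^6 = (5^3)^2 = 125^2 = 15625
5^7 = 5 * 5^6 = 5 * 15625 = 78125
5^14 = (5^7)^2 = 78125^2 = 6103515625
5^15 = 5 * 5^14 = 5 * 6103515625 = 30517578125
5^30 = (5^15)^2 = 30517578125^2 = 931322574615478515625
5^31 = 5 * 5^30 = 5 * 931322574615478515625 = 4656612873077392578125

Result: 4656612873077392578125
Multiplications needed: 8 (8 lines after 5^1)

5^31 = 4656612873077392578125. Using exponentiation by squaring, this requires 8 multiplications. The key idea: if the exponent is even, square the half-power; if odd, multiply by the base once.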